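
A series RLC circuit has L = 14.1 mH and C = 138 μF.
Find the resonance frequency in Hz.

Step 1 — Resonance condition Im(Z)=0 gives ω₀ = 1/√(LC).
Step 2 — ω₀ = 1/√(0.0141·0.000138) = 716.9 rad/s.
Step 3 — f₀ = ω₀/(2π) = 114.1 Hz.

f₀ = 114.1 Hz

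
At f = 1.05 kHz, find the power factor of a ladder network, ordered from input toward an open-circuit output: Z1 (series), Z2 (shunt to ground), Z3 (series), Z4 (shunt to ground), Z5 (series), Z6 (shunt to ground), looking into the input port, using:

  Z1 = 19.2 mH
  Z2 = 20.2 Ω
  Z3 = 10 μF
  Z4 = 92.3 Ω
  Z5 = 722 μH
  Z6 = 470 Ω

Step 1 — Angular frequency: ω = 2π·f = 2π·1050 = 6597 rad/s.
Step 2 — Component impedances:
  Z1: Z = jωL = j·6597·0.0192 = 0 + j126.7 Ω
  Z2: Z = R = 20.2 Ω
  Z3: Z = 1/(jωC) = -j/(ω·C) = 0 - j15.16 Ω
  Z4: Z = R = 92.3 Ω
  Z5: Z = jωL = j·6597·0.000722 = 0 + j4.763 Ω
  Z6: Z = R = 470 Ω
Step 3 — Ladder network (open output): work backward from the far end, alternating series and parallel combinations. Z_in = 16.11 + j126 Ω = 127.1∠82.7° Ω.
Step 4 — Power factor: PF = cos(φ) = Re(Z)/|Z| = 16.11/127.1 = 0.1268.
Step 5 — Type: Im(Z) = 126 ⇒ lagging (phase φ = 82.7°).

PF = 0.1268 (lagging, φ = 82.7°)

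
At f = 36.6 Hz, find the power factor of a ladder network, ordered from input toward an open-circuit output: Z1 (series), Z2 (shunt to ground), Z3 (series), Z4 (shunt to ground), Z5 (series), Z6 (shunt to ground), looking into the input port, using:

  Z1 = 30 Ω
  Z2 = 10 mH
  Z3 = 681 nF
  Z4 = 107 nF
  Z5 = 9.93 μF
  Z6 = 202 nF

Step 1 — Angular frequency: ω = 2π·f = 2π·36.6 = 230 rad/s.
Step 2 — Component impedances:
  Z1: Z = R = 30 Ω
  Z2: Z = jωL = j·230·0.01 = 0 + j2.3 Ω
  Z3: Z = 1/(jωC) = -j/(ω·C) = 0 - j6385 Ω
  Z4: Z = 1/(jωC) = -j/(ω·C) = 0 - j4.064e+04 Ω
  Z5: Z = 1/(jωC) = -j/(ω·C) = 0 - j437.9 Ω
  Z6: Z = 1/(jωC) = -j/(ω·C) = 0 - j2.153e+04 Ω
Step 3 — Ladder network (open output): work backward from the far end, alternating series and parallel combinations. Z_in = 30 + j2.3 Ω = 30.09∠4.4° Ω.
Step 4 — Power factor: PF = cos(φ) = Re(Z)/|Z| = 30/30.088 = 0.9971.
Step 5 — Type: Im(Z) = 2.3 ⇒ lagging (phase φ = 4.4°).

PF = 0.9971 (lagging, φ = 4.4°)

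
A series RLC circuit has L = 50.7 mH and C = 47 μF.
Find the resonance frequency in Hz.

Step 1 — Resonance condition Im(Z)=0 gives ω₀ = 1/√(LC).
Step 2 — ω₀ = 1/√(0.0507·4.7e-05) = 647.8 rad/s.
Step 3 — f₀ = ω₀/(2π) = 103.1 Hz.

f₀ = 103.1 Hz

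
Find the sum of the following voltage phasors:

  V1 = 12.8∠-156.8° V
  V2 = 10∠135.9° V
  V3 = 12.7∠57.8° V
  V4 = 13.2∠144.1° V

Step 1 — Convert each phasor to rectangular form:
  V1 = 12.8·(cos(-156.8°) + j·sin(-156.8°)) = -11.76 - j5.042 V
  V2 = 10·(cos(135.9°) + j·sin(135.9°)) = -7.181 + j6.959 V
  V3 = 12.7·(cos(57.8°) + j·sin(57.8°)) = 6.768 + j10.75 V
  V4 = 13.2·(cos(144.1°) + j·sin(144.1°)) = -10.69 + j7.74 V
Step 2 — Sum components: V_total = -22.87 + j20.4 V.
Step 3 — Convert to polar: |V_total| = 30.65 V, ∠V_total = 138.3°.

V_total = 30.65∠138.3° V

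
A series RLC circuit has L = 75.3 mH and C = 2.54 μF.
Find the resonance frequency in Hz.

Step 1 — Resonance condition Im(Z)=0 gives ω₀ = 1/√(LC).
Step 2 — ω₀ = 1/√(0.0753·2.54e-06) = 2287 rad/s.
Step 3 — f₀ = ω₀/(2π) = 363.9 Hz.

f₀ = 363.9 Hz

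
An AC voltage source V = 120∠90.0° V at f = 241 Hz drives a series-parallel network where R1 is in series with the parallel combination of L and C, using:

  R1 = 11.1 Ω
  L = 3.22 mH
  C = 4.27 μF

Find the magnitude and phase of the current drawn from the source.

Step 1 — Angular frequency: ω = 2π·f = 2π·241 = 1514 rad/s.
Step 2 — Component impedances:
  R1: Z = R = 11.1 Ω
  L: Z = jωL = j·1514·0.00322 = 0 + j4.876 Ω
  C: Z = 1/(jωC) = -j/(ω·C) = 0 - j154.7 Ω
Step 3 — Parallel branch: L || C = 1/(1/L + 1/C) = 0 + j5.035 Ω.
Step 4 — Series with R1: Z_total = R1 + (L || C) = 11.1 + j5.035 Ω = 12.19∠24.4° Ω.
Step 5 — Source phasor: V = 120∠90.0° V = 0 + j120 V.
Step 6 — Ohm's law: I = V / Z_total = (0 + j120) / (11.1 + j5.035) = 4.067 + j8.966 A.
Step 7 — Convert to polar: |I| = 9.845 A, ∠I = 65.6°.

I = 9.845∠65.6° A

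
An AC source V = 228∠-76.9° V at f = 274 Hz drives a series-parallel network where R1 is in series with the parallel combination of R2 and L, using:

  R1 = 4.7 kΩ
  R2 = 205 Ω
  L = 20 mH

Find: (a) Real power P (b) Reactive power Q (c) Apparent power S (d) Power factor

Step 1 — Angular frequency: ω = 2π·f = 2π·274 = 1722 rad/s.
Step 2 — Component impedances:
  R1: Z = R = 4700 Ω
  R2: Z = R = 205 Ω
  L: Z = jωL = j·1722·0.02 = 0 + j34.43 Ω
Step 3 — Parallel branch: R2 || L = 1/(1/R2 + 1/L) = 5.625 + j33.49 Ω.
Step 4 — Series with R1: Z_total = R1 + (R2 || L) = 4706 + j33.49 Ω = 4706∠0.4° Ω.
Step 5 — Source phasor: V = 228∠-76.9° V = 51.68 - j222.1 V.
Step 6 — Current: I = V / Z = 0.01065 - j0.04727 A = 0.04845∠-77.3° A.
Step 7 — Complex power: S = V·I* = 11.05 + j0.07861 VA.
Step 8 — Real power: P = Re(S) = 11.05 W.
Step 9 — Reactive power: Q = Im(S) = 0.07861 VAR.
Step 10 — Apparent power: |S| = 11.05 VA.
Step 11 — Power factor: PF = P/|S| = 1 (lagging).

(a) P = 11.05 W  (b) Q = 0.07861 VAR  (c) S = 11.05 VA  (d) PF = 1 (lagging)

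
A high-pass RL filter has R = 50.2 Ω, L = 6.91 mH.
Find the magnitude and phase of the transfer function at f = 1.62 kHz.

Step 1 — Angular frequency: ω = 2π·1620 = 1.018e+04 rad/s.
Step 2 — Transfer function: H(jω) = jωL/(R + jωL).
Step 3 — Numerator jωL = j·70.34; denominator R + jωL = 50.2 + j70.34.
Step 4 — H = 0.6625 + j0.4729.
Step 5 — Magnitude: |H| = 0.8139 (-1.8 dB); phase: φ = 35.5°.

|H| = 0.8139 (-1.8 dB), φ = 35.5°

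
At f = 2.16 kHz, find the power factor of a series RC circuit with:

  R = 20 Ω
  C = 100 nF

Step 1 — Angular frequency: ω = 2π·f = 2π·2160 = 1.357e+04 rad/s.
Step 2 — Component impedances:
  R: Z = R = 20 Ω
  C: Z = 1/(jωC) = -j/(ω·C) = 0 - j736.8 Ω
Step 3 — Series combination: Z_total = R + C = 20 - j736.8 Ω = 737.1∠-88.4° Ω.
Step 4 — Power factor: PF = cos(φ) = Re(Z)/|Z| = 20/737.1 = 0.02713.
Step 5 — Type: Im(Z) = -736.8 ⇒ leading (phase φ = -88.4°).

PF = 0.02713 (leading, φ = -88.4°)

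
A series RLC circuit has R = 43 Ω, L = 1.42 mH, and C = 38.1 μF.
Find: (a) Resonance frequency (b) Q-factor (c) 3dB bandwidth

Step 1 — Resonance: ω₀ = 1/√(LC) = 1/√(0.00142·3.81e-05) = 4299 rad/s.
Step 2 — f₀ = ω₀/(2π) = 684.2 Hz.
Step 3 — Series Q: Q = ω₀L/R = 4299·0.00142/43 = 0.142.
Step 4 — Bandwidth: Δω = ω₀/Q = 3.028e+04 rad/s; BW = Δω/(2π) = 4819 Hz.

(a) f₀ = 684.2 Hz  (b) Q = 0.142  (c) BW = 4819 Hz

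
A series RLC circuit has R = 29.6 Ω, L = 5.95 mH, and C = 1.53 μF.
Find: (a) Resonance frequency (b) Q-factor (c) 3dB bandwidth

Step 1 — Resonance: ω₀ = 1/√(LC) = 1/√(0.00595·1.53e-06) = 1.048e+04 rad/s.
Step 2 — f₀ = ω₀/(2π) = 1668 Hz.
Step 3 — Series Q: Q = ω₀L/R = 1.048e+04·0.00595/29.6 = 2.107.
Step 4 — Bandwidth: Δω = ω₀/Q = 4975 rad/s; BW = Δω/(2π) = 791.8 Hz.

(a) f₀ = 1668 Hz  (b) Q = 2.107  (c) BW = 791.8 Hz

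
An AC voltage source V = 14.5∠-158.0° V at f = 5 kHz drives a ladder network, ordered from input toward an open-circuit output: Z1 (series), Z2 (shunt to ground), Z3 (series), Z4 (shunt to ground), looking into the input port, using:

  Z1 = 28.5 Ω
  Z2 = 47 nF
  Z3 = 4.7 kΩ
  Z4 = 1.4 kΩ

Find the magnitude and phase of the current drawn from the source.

Step 1 — Angular frequency: ω = 2π·f = 2π·5000 = 3.142e+04 rad/s.
Step 2 — Component impedances:
  Z1: Z = R = 28.5 Ω
  Z2: Z = 1/(jωC) = -j/(ω·C) = 0 - j677.3 Ω
  Z3: Z = R = 4700 Ω
  Z4: Z = R = 1400 Ω
Step 3 — Ladder network (open output): work backward from the far end, alternating series and parallel combinations. Z_in = 102.8 - j669 Ω = 676.9∠-81.3° Ω.
Step 4 — Source phasor: V = 14.5∠-158.0° V = -13.44 - j5.432 V.
Step 5 — Ohm's law: I = V / Z_total = (-13.44 - j5.432) / (102.8 - j669) = 0.004916 - j0.02085 A.
Step 6 — Convert to polar: |I| = 0.02142 A, ∠I = -76.7°.

I = 0.02142∠-76.7° A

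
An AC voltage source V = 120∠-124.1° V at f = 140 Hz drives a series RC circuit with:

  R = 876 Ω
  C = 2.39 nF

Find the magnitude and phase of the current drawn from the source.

Step 1 — Angular frequency: ω = 2π·f = 2π·140 = 879.6 rad/s.
Step 2 — Component impedances:
  R: Z = R = 876 Ω
  C: Z = 1/(jωC) = -j/(ω·C) = 0 - j4.757e+05 Ω
Step 3 — Series combination: Z_total = R + C = 876 - j4.757e+05 Ω = 4.757e+05∠-89.9° Ω.
Step 4 — Source phasor: V = 120∠-124.1° V = -67.28 - j99.37 V.
Step 5 — Ohm's law: I = V / Z_total = (-67.28 - j99.37) / (876 - j4.757e+05) = 0.0002086 - j0.0001418 A.
Step 6 — Convert to polar: |I| = 0.0002523 A, ∠I = -34.2°.

I = 0.0002523∠-34.2° A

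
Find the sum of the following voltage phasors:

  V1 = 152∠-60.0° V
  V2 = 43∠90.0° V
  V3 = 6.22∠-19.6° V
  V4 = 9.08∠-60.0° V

Step 1 — Convert each phasor to rectangular form:
  V1 = 152·(cos(-60.0°) + j·sin(-60.0°)) = 76 - j131.6 V
  V2 = 43·(cos(90.0°) + j·sin(90.0°)) = 0 + j43 V
  V3 = 6.22·(cos(-19.6°) + j·sin(-19.6°)) = 5.86 - j2.087 V
  V4 = 9.08·(cos(-60.0°) + j·sin(-60.0°)) = 4.54 - j7.864 V
Step 2 — Sum components: V_total = 86.4 - j98.59 V.
Step 3 — Convert to polar: |V_total| = 131.1 V, ∠V_total = -48.8°.

V_total = 131.1∠-48.8° V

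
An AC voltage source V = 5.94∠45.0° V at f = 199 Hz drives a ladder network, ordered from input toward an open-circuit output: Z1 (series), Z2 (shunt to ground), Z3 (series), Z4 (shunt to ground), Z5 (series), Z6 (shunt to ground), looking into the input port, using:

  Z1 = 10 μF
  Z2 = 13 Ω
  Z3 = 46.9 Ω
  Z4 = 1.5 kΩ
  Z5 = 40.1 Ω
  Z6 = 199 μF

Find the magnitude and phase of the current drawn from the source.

Step 1 — Angular frequency: ω = 2π·f = 2π·199 = 1250 rad/s.
Step 2 — Component impedances:
  Z1: Z = 1/(jωC) = -j/(ω·C) = 0 - j79.98 Ω
  Z2: Z = R = 13 Ω
  Z3: Z = R = 46.9 Ω
  Z4: Z = R = 1500 Ω
  Z5: Z = R = 40.1 Ω
  Z6: Z = 1/(jωC) = -j/(ω·C) = 0 - j4.019 Ω
Step 3 — Ladder network (open output): work backward from the far end, alternating series and parallel combinations. Z_in = 11.29 - j80.04 Ω = 80.84∠-82.0° Ω.
Step 4 — Source phasor: V = 5.94∠45.0° V = 4.2 + j4.2 V.
Step 5 — Ohm's law: I = V / Z_total = (4.2 + j4.2) / (11.29 - j80.04) = -0.04419 + j0.05871 A.
Step 6 — Convert to polar: |I| = 0.07348 A, ∠I = 127.0°.

I = 0.07348∠127.0° A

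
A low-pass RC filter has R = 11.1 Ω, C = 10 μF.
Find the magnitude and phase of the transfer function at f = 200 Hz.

Step 1 — Angular frequency: ω = 2π·200 = 1257 rad/s.
Step 2 — Transfer function: H(jω) = 1/(1 + jωRC).
Step 3 — Denominator: 1 + jωRC = 1 + j·1257·11.1·1e-05 = 1 + j0.1395.
Step 4 — H = 0.9809 - j0.1368.
Step 5 — Magnitude: |H| = 0.9904 (-0.1 dB); phase: φ = -7.9°.

|H| = 0.9904 (-0.1 dB), φ = -7.9°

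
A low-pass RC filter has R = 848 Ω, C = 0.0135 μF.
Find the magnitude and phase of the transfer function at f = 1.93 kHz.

Step 1 — Angular frequency: ω = 2π·1930 = 1.213e+04 rad/s.
Step 2 — Transfer function: H(jω) = 1/(1 + jωRC).
Step 3 — Denominator: 1 + jωRC = 1 + j·1.213e+04·848·1.35e-08 = 1 + j0.1388.
Step 4 — H = 0.9811 - j0.1362.
Step 5 — Magnitude: |H| = 0.9905 (-0.1 dB); phase: φ = -7.9°.

|H| = 0.9905 (-0.1 dB), φ = -7.9°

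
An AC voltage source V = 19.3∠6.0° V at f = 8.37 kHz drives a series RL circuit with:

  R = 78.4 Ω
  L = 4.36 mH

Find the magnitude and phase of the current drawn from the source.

Step 1 — Angular frequency: ω = 2π·f = 2π·8370 = 5.259e+04 rad/s.
Step 2 — Component impedances:
  R: Z = R = 78.4 Ω
  L: Z = jωL = j·5.259e+04·0.00436 = 0 + j229.3 Ω
Step 3 — Series combination: Z_total = R + L = 78.4 + j229.3 Ω = 242.3∠71.1° Ω.
Step 4 — Source phasor: V = 19.3∠6.0° V = 19.19 + j2.017 V.
Step 5 — Ohm's law: I = V / Z_total = (19.19 + j2.017) / (78.4 + j229.3) = 0.0335 - j0.07225 A.
Step 6 — Convert to polar: |I| = 0.07964 A, ∠I = -65.1°.

I = 0.07964∠-65.1° A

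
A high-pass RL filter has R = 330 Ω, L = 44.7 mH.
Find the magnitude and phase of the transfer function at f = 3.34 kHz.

Step 1 — Angular frequency: ω = 2π·3340 = 2.099e+04 rad/s.
Step 2 — Transfer function: H(jω) = jωL/(R + jωL).
Step 3 — Numerator jωL = j·938.1; denominator R + jωL = 330 + j938.1.
Step 4 — H = 0.8899 + j0.313.
Step 5 — Magnitude: |H| = 0.9433 (-0.5 dB); phase: φ = 19.4°.

|H| = 0.9433 (-0.5 dB), φ = 19.4°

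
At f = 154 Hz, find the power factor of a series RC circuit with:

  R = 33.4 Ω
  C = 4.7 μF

Step 1 — Angular frequency: ω = 2π·f = 2π·154 = 967.6 rad/s.
Step 2 — Component impedances:
  R: Z = R = 33.4 Ω
  C: Z = 1/(jωC) = -j/(ω·C) = 0 - j219.9 Ω
Step 3 — Series combination: Z_total = R + C = 33.4 - j219.9 Ω = 222.4∠-81.4° Ω.
Step 4 — Power factor: PF = cos(φ) = Re(Z)/|Z| = 33.4/222.4 = 0.1502.
Step 5 — Type: Im(Z) = -219.9 ⇒ leading (phase φ = -81.4°).

PF = 0.1502 (leading, φ = -81.4°)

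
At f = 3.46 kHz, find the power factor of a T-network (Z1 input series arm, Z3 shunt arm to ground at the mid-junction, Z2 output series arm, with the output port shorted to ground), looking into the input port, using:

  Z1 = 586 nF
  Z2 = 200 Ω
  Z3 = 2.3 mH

Step 1 — Angular frequency: ω = 2π·f = 2π·3460 = 2.174e+04 rad/s.
Step 2 — Component impedances:
  Z1: Z = 1/(jωC) = -j/(ω·C) = 0 - j78.5 Ω
  Z2: Z = R = 200 Ω
  Z3: Z = jωL = j·2.174e+04·0.0023 = 0 + j50 Ω
Step 3 — With the output port shorted to ground, the output series arm Z2 runs from the junction to ground; the shunt arm Z3 also runs from the junction to ground. They appear in parallel: Z3 || Z2 = 11.77 + j47.06 Ω.
Step 4 — Series with input arm Z1: Z_in = Z1 + (Z3 || Z2) = 11.77 - j31.44 Ω = 33.57∠-69.5° Ω.
Step 5 — Power factor: PF = cos(φ) = Re(Z)/|Z| = 11.765/33.565 = 0.3505.
Step 6 — Type: Im(Z) = -31.44 ⇒ leading (phase φ = -69.5°).

PF = 0.3505 (leading, φ = -69.5°)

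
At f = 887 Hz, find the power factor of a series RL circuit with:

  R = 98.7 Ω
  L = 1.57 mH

Step 1 — Angular frequency: ω = 2π·f = 2π·887 = 5573 rad/s.
Step 2 — Component impedances:
  R: Z = R = 98.7 Ω
  L: Z = jωL = j·5573·0.00157 = 0 + j8.75 Ω
Step 3 — Series combination: Z_total = R + L = 98.7 + j8.75 Ω = 99.09∠5.1° Ω.
Step 4 — Power factor: PF = cos(φ) = Re(Z)/|Z| = 98.7/99.09 = 0.9961.
Step 5 — Type: Im(Z) = 8.75 ⇒ lagging (phase φ = 5.1°).

PF = 0.9961 (lagging, φ = 5.1°)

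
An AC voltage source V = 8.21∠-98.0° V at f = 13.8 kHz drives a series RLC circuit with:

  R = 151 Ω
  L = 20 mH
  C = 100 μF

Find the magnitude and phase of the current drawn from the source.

Step 1 — Angular frequency: ω = 2π·f = 2π·1.38e+04 = 8.671e+04 rad/s.
Step 2 — Component impedances:
  R: Z = R = 151 Ω
  L: Z = jωL = j·8.671e+04·0.02 = 0 + j1734 Ω
  C: Z = 1/(jωC) = -j/(ω·C) = 0 - j0.1153 Ω
Step 3 — Series combination: Z_total = R + L + C = 151 + j1734 Ω = 1741∠85.0° Ω.
Step 4 — Source phasor: V = 8.21∠-98.0° V = -1.143 - j8.13 V.
Step 5 — Ohm's law: I = V / Z_total = (-1.143 - j8.13) / (151 + j1734) = -0.00471 + j0.0002488 A.
Step 6 — Convert to polar: |I| = 0.004717 A, ∠I = 177.0°.

I = 0.004717∠177.0° A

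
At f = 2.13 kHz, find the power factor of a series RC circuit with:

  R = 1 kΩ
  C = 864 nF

Step 1 — Angular frequency: ω = 2π·f = 2π·2130 = 1.338e+04 rad/s.
Step 2 — Component impedances:
  R: Z = R = 1000 Ω
  C: Z = 1/(jωC) = -j/(ω·C) = 0 - j86.48 Ω
Step 3 — Series combination: Z_total = R + C = 1000 - j86.48 Ω = 1004∠-4.9° Ω.
Step 4 — Power factor: PF = cos(φ) = Re(Z)/|Z| = 1000/1003.7 = 0.9963.
Step 5 — Type: Im(Z) = -86.48 ⇒ leading (phase φ = -4.9°).

PF = 0.9963 (leading, φ = -4.9°)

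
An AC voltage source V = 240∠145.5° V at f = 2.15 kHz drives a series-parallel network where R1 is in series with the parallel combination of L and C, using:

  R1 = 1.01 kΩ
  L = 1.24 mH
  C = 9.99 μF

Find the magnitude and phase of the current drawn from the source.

Step 1 — Angular frequency: ω = 2π·f = 2π·2150 = 1.351e+04 rad/s.
Step 2 — Component impedances:
  R1: Z = R = 1010 Ω
  L: Z = jωL = j·1.351e+04·0.00124 = 0 + j16.75 Ω
  C: Z = 1/(jωC) = -j/(ω·C) = 0 - j7.41 Ω
Step 3 — Parallel branch: L || C = 1/(1/L + 1/C) = 0 - j13.29 Ω.
Step 4 — Series with R1: Z_total = R1 + (L || C) = 1010 - j13.29 Ω = 1010∠-0.8° Ω.
Step 5 — Source phasor: V = 240∠145.5° V = -197.8 + j135.9 V.
Step 6 — Ohm's law: I = V / Z_total = (-197.8 + j135.9) / (1010 - j13.29) = -0.1976 + j0.132 A.
Step 7 — Convert to polar: |I| = 0.2376 A, ∠I = 146.3°.

I = 0.2376∠146.3° A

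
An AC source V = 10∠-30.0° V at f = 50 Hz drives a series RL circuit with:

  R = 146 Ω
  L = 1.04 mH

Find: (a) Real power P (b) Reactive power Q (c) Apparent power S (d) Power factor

Step 1 — Angular frequency: ω = 2π·f = 2π·50 = 314.2 rad/s.
Step 2 — Component impedances:
  R: Z = R = 146 Ω
  L: Z = jωL = j·314.2·0.00104 = 0 + j0.3267 Ω
Step 3 — Series combination: Z_total = R + L = 146 + j0.3267 Ω = 146∠0.1° Ω.
Step 4 — Source phasor: V = 10∠-30.0° V = 8.66 - j5 V.
Step 5 — Current: I = V / Z = 0.05924 - j0.03438 A = 0.06849∠-30.1° A.
Step 6 — Complex power: S = V·I* = 0.6849 + j0.001533 VA.
Step 7 — Real power: P = Re(S) = 0.6849 W.
Step 8 — Reactive power: Q = Im(S) = 0.001533 VAR.
Step 9 — Apparent power: |S| = 0.6849 VA.
Step 10 — Power factor: PF = P/|S| = 1 (lagging).

(a) P = 0.6849 W  (b) Q = 0.001533 VAR  (c) S = 0.6849 VA  (d) PF = 1 (lagging)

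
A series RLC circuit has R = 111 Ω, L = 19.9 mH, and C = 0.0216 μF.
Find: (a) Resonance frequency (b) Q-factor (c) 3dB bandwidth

Step 1 — Resonance: ω₀ = 1/√(LC) = 1/√(0.0199·2.16e-08) = 4.823e+04 rad/s.
Step 2 — f₀ = ω₀/(2π) = 7677 Hz.
Step 3 — Series Q: Q = ω₀L/R = 4.823e+04·0.0199/111 = 8.647.
Step 4 — Bandwidth: Δω = ω₀/Q = 5578 rad/s; BW = Δω/(2π) = 887.7 Hz.

(a) f₀ = 7677 Hz  (b) Q = 8.647  (c) BW = 887.7 Hz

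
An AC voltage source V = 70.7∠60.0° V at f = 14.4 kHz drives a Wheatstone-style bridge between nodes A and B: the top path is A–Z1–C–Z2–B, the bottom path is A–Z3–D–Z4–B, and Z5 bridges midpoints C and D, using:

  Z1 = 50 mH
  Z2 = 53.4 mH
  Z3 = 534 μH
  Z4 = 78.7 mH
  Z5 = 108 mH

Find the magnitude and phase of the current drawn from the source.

Step 1 — Angular frequency: ω = 2π·f = 2π·1.44e+04 = 9.048e+04 rad/s.
Step 2 — Component impedances:
  Z1: Z = jωL = j·9.048e+04·0.05 = 0 + j4524 Ω
  Z2: Z = jωL = j·9.048e+04·0.0534 = 0 + j4832 Ω
  Z3: Z = jωL = j·9.048e+04·0.000534 = 0 + j48.32 Ω
  Z4: Z = jωL = j·9.048e+04·0.0787 = 0 + j7121 Ω
  Z5: Z = jωL = j·9.048e+04·0.108 = 0 + j9772 Ω
Step 3 — Bridge requires nodal analysis (the Z5 bridge couples midpoints C and D, so the two paths cannot be reduced to a simple series/parallel combination). Setting node B to ground and injecting 1 A at node A, the 3-node admittance system at A, C, D solves to V_A = Z_AB = 0 + j3772 Ω = 3772∠90.0° Ω.
Step 4 — Source phasor: V = 70.7∠60.0° V = 35.35 + j61.23 V.
Step 5 — Ohm's law: I = V / Z_total = (35.35 + j61.23) / (0 + j3772) = 0.01623 - j0.009371 A.
Step 6 — Convert to polar: |I| = 0.01874 A, ∠I = -30.0°.

I = 0.01874∠-30.0° A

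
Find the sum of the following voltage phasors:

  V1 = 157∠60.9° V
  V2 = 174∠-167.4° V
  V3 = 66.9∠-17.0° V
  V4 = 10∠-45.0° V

Step 1 — Convert each phasor to rectangular form:
  V1 = 157·(cos(60.9°) + j·sin(60.9°)) = 76.35 + j137.2 V
  V2 = 174·(cos(-167.4°) + j·sin(-167.4°)) = -169.8 - j37.96 V
  V3 = 66.9·(cos(-17.0°) + j·sin(-17.0°)) = 63.98 - j19.56 V
  V4 = 10·(cos(-45.0°) + j·sin(-45.0°)) = 7.071 - j7.071 V
Step 2 — Sum components: V_total = -22.41 + j72.59 V.
Step 3 — Convert to polar: |V_total| = 75.97 V, ∠V_total = 107.2°.

V_total = 75.97∠107.2° V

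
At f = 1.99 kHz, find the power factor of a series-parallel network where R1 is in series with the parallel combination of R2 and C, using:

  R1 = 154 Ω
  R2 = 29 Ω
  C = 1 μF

Step 1 — Angular frequency: ω = 2π·f = 2π·1990 = 1.25e+04 rad/s.
Step 2 — Component impedances:
  R1: Z = R = 154 Ω
  R2: Z = R = 29 Ω
  C: Z = 1/(jωC) = -j/(ω·C) = 0 - j79.98 Ω
Step 3 — Parallel branch: R2 || C = 1/(1/R2 + 1/C) = 25.63 - j9.294 Ω.
Step 4 — Series with R1: Z_total = R1 + (R2 || C) = 179.6 - j9.294 Ω = 179.9∠-3.0° Ω.
Step 5 — Power factor: PF = cos(φ) = Re(Z)/|Z| = 179.63/179.87 = 0.9987.
Step 6 — Type: Im(Z) = -9.294 ⇒ leading (phase φ = -3.0°).

PF = 0.9987 (leading, φ = -3.0°)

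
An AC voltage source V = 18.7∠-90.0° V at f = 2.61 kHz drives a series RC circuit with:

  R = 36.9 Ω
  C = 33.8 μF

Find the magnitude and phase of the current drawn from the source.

Step 1 — Angular frequency: ω = 2π·f = 2π·2610 = 1.64e+04 rad/s.
Step 2 — Component impedances:
  R: Z = R = 36.9 Ω
  C: Z = 1/(jωC) = -j/(ω·C) = 0 - j1.804 Ω
Step 3 — Series combination: Z_total = R + C = 36.9 - j1.804 Ω = 36.94∠-2.8° Ω.
Step 4 — Source phasor: V = 18.7∠-90.0° V = 0 - j18.7 V.
Step 5 — Ohm's law: I = V / Z_total = (0 - j18.7) / (36.9 - j1.804) = 0.02472 - j0.5056 A.
Step 6 — Convert to polar: |I| = 0.5062 A, ∠I = -87.2°.

I = 0.5062∠-87.2° A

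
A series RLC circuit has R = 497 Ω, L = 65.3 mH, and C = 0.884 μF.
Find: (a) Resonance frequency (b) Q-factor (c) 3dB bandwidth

Step 1 — Resonance: ω₀ = 1/√(LC) = 1/√(0.0653·8.84e-07) = 4162 rad/s.
Step 2 — f₀ = ω₀/(2π) = 662.4 Hz.
Step 3 — Series Q: Q = ω₀L/R = 4162·0.0653/497 = 0.5469.
Step 4 — Bandwidth: Δω = ω₀/Q = 7611 rad/s; BW = Δω/(2π) = 1211 Hz.

(a) f₀ = 662.4 Hz  (b) Q = 0.5469  (c) BW = 1211 Hz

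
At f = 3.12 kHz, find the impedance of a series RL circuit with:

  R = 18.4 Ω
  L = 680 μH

Step 1 — Angular frequency: ω = 2π·f = 2π·3120 = 1.96e+04 rad/s.
Step 2 — Component impedances:
  R: Z = R = 18.4 Ω
  L: Z = jωL = j·1.96e+04·0.00068 = 0 + j13.33 Ω
Step 3 — Series combination: Z_total = R + L = 18.4 + j13.33 Ω = 22.72∠35.9° Ω.

Z = 18.4 + j13.33 Ω = 22.72∠35.9° Ω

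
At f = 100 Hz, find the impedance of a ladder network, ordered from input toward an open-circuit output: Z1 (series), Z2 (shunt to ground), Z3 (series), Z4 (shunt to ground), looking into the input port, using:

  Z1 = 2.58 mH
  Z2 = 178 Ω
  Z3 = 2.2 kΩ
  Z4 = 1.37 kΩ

Step 1 — Angular frequency: ω = 2π·f = 2π·100 = 628.3 rad/s.
Step 2 — Component impedances:
  Z1: Z = jωL = j·628.3·0.00258 = 0 + j1.621 Ω
  Z2: Z = R = 178 Ω
  Z3: Z = R = 2200 Ω
  Z4: Z = R = 1370 Ω
Step 3 — Ladder network (open output): work backward from the far end, alternating series and parallel combinations. Z_in = 169.5 + j1.621 Ω = 169.6∠0.5° Ω.

Z = 169.5 + j1.621 Ω = 169.6∠0.5° Ω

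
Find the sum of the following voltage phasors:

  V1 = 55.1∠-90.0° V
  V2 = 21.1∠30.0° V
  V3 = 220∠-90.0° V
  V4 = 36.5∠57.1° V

Step 1 — Convert each phasor to rectangular form:
  V1 = 55.1·(cos(-90.0°) + j·sin(-90.0°)) = 0 - j55.1 V
  V2 = 21.1·(cos(30.0°) + j·sin(30.0°)) = 18.27 + j10.55 V
  V3 = 220·(cos(-90.0°) + j·sin(-90.0°)) = 0 - j220 V
  V4 = 36.5·(cos(57.1°) + j·sin(57.1°)) = 19.83 + j30.65 V
Step 2 — Sum components: V_total = 38.1 - j233.9 V.
Step 3 — Convert to polar: |V_total| = 237 V, ∠V_total = -80.7°.

V_total = 237∠-80.7° V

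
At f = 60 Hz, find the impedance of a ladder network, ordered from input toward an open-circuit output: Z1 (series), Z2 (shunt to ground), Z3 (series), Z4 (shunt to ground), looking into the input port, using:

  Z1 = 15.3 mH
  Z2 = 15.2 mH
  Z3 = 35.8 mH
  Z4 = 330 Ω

Step 1 — Angular frequency: ω = 2π·f = 2π·60 = 377 rad/s.
Step 2 — Component impedances:
  Z1: Z = jωL = j·377·0.0153 = 0 + j5.768 Ω
  Z2: Z = jωL = j·377·0.0152 = 0 + j5.73 Ω
  Z3: Z = jωL = j·377·0.0358 = 0 + j13.5 Ω
  Z4: Z = R = 330 Ω
Step 3 — Ladder network (open output): work backward from the far end, alternating series and parallel combinations. Z_in = 0.09917 + j11.49 Ω = 11.49∠89.5° Ω.

Z = 0.09917 + j11.49 Ω = 11.49∠89.5° Ω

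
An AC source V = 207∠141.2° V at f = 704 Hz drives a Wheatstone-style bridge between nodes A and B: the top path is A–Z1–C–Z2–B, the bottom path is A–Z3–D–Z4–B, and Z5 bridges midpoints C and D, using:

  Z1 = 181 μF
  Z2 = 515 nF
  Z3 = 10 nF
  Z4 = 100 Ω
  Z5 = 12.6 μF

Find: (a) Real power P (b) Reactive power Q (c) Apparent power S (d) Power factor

Step 1 — Angular frequency: ω = 2π·f = 2π·704 = 4423 rad/s.
Step 2 — Component impedances:
  Z1: Z = 1/(jωC) = -j/(ω·C) = 0 - j1.249 Ω
  Z2: Z = 1/(jωC) = -j/(ω·C) = 0 - j439 Ω
  Z3: Z = 1/(jωC) = -j/(ω·C) = 0 - j2.261e+04 Ω
  Z4: Z = R = 100 Ω
  Z5: Z = 1/(jωC) = -j/(ω·C) = 0 - j17.94 Ω
Step 3 — Bridge requires nodal analysis (the Z5 bridge couples midpoints C and D, so the two paths cannot be reduced to a simple series/parallel combination). Setting node B to ground and injecting 1 A at node A, the 3-node admittance system at A, C, D solves to V_A = Z_AB = 88.09 - j37.75 Ω = 95.84∠-23.2° Ω.
Step 4 — Source phasor: V = 207∠141.2° V = -161.3 + j129.7 V.
Step 5 — Current: I = V / Z = -2.08 + j0.5809 A = 2.16∠164.4° A.
Step 6 — Complex power: S = V·I* = 411 - j176.1 VA.
Step 7 — Real power: P = Re(S) = 411 W.
Step 8 — Reactive power: Q = Im(S) = -176.1 VAR.
Step 9 — Apparent power: |S| = 447.1 VA.
Step 10 — Power factor: PF = P/|S| = 0.9191 (leading).

(a) P = 411 W  (b) Q = -176.1 VAR  (c) S = 447.1 VA  (d) PF = 0.9191 (leading)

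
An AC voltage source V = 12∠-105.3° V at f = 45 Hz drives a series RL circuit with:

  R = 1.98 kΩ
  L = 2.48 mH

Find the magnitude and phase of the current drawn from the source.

Step 1 — Angular frequency: ω = 2π·f = 2π·45 = 282.7 rad/s.
Step 2 — Component impedances:
  R: Z = R = 1980 Ω
  L: Z = jωL = j·282.7·0.00248 = 0 + j0.7012 Ω
Step 3 — Series combination: Z_total = R + L = 1980 + j0.7012 Ω = 1980∠0.0° Ω.
Step 4 — Source phasor: V = 12∠-105.3° V = -3.166 - j11.57 V.
Step 5 — Ohm's law: I = V / Z_total = (-3.166 - j11.57) / (1980 + j0.7012) = -0.001601 - j0.005845 A.
Step 6 — Convert to polar: |I| = 0.006061 A, ∠I = -105.3°.

I = 0.006061∠-105.3° A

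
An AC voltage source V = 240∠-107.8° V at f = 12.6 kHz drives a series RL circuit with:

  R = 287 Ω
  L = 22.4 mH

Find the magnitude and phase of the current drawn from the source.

Step 1 — Angular frequency: ω = 2π·f = 2π·1.26e+04 = 7.917e+04 rad/s.
Step 2 — Component impedances:
  R: Z = R = 287 Ω
  L: Z = jωL = j·7.917e+04·0.0224 = 0 + j1773 Ω
Step 3 — Series combination: Z_total = R + L = 287 + j1773 Ω = 1796∠80.8° Ω.
Step 4 — Source phasor: V = 240∠-107.8° V = -73.37 - j228.5 V.
Step 5 — Ohm's law: I = V / Z_total = (-73.37 - j228.5) / (287 + j1773) = -0.1321 + j0.01999 A.
Step 6 — Convert to polar: |I| = 0.1336 A, ∠I = 171.4°.

I = 0.1336∠171.4° A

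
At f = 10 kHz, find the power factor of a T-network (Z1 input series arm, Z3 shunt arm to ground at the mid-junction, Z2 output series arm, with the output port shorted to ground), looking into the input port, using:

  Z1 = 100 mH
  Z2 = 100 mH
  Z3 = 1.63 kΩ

Step 1 — Angular frequency: ω = 2π·f = 2π·1e+04 = 6.283e+04 rad/s.
Step 2 — Component impedances:
  Z1: Z = jωL = j·6.283e+04·0.1 = 0 + j6283 Ω
  Z2: Z = jωL = j·6.283e+04·0.1 = 0 + j6283 Ω
  Z3: Z = R = 1630 Ω
Step 3 — With the output port shorted to ground, the output series arm Z2 runs from the junction to ground; the shunt arm Z3 also runs from the junction to ground. They appear in parallel: Z3 || Z2 = 1527 + j396.2 Ω.
Step 4 — Series with input arm Z1: Z_in = Z1 + (Z3 || Z2) = 1527 + j6679 Ω = 6852∠77.1° Ω.
Step 5 — Power factor: PF = cos(φ) = Re(Z)/|Z| = 1527/6852 = 0.2229.
Step 6 — Type: Im(Z) = 6679 ⇒ lagging (phase φ = 77.1°).

PF = 0.2229 (lagging, φ = 77.1°)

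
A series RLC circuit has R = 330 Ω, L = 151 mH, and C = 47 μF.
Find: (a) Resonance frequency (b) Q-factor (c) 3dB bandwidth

Step 1 — Resonance condition Im(Z)=0 gives ω₀ = 1/√(LC).
Step 2 — ω₀ = 1/√(0.151·4.7e-05) = 375.4 rad/s.
Step 3 — f₀ = ω₀/(2π) = 59.74 Hz.
Step 4 — Series Q: Q = ω₀L/R = 375.4·0.151/330 = 0.1718.
Step 5 — 3dB bandwidth: Δω = ω₀/Q = 2185 rad/s; BW = Δω/(2π) = 347.8 Hz.

(a) f₀ = 59.74 Hz  (b) Q = 0.1718  (c) BW = 347.8 Hz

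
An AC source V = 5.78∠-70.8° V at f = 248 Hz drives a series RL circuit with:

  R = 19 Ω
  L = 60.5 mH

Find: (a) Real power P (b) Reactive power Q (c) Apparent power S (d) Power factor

Step 1 — Angular frequency: ω = 2π·f = 2π·248 = 1558 rad/s.
Step 2 — Component impedances:
  R: Z = R = 19 Ω
  L: Z = jωL = j·1558·0.0605 = 0 + j94.27 Ω
Step 3 — Series combination: Z_total = R + L = 19 + j94.27 Ω = 96.17∠78.6° Ω.
Step 4 — Source phasor: V = 5.78∠-70.8° V = 1.901 - j5.458 V.
Step 5 — Current: I = V / Z = -0.05174 - j0.03059 A = 0.0601∠-149.4° A.
Step 6 — Complex power: S = V·I* = 0.06863 + j0.3405 VA.
Step 7 — Real power: P = Re(S) = 0.06863 W.
Step 8 — Reactive power: Q = Im(S) = 0.3405 VAR.
Step 9 — Apparent power: |S| = 0.3474 VA.
Step 10 — Power factor: PF = P/|S| = 0.1976 (lagging).

(a) P = 0.06863 W  (b) Q = 0.3405 VAR  (c) S = 0.3474 VA  (d) PF = 0.1976 (lagging)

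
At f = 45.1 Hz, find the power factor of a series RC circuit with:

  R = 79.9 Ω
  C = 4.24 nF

Step 1 — Angular frequency: ω = 2π·f = 2π·45.1 = 283.4 rad/s.
Step 2 — Component impedances:
  R: Z = R = 79.9 Ω
  C: Z = 1/(jωC) = -j/(ω·C) = 0 - j8.323e+05 Ω
Step 3 — Series combination: Z_total = R + C = 79.9 - j8.323e+05 Ω = 8.323e+05∠-90.0° Ω.
Step 4 — Power factor: PF = cos(φ) = Re(Z)/|Z| = 79.9/8.323e+05 = 9.6e-05.
Step 5 — Type: Im(Z) = -8.323e+05 ⇒ leading (phase φ = -90.0°).

PF = 9.6e-05 (leading, φ = -90.0°)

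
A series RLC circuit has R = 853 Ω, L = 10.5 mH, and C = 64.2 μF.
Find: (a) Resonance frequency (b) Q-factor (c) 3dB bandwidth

Step 1 — Resonance: ω₀ = 1/√(LC) = 1/√(0.0105·6.42e-05) = 1218 rad/s.
Step 2 — f₀ = ω₀/(2π) = 193.8 Hz.
Step 3 — Series Q: Q = ω₀L/R = 1218·0.0105/853 = 0.01499.
Step 4 — Bandwidth: Δω = ω₀/Q = 8.124e+04 rad/s; BW = Δω/(2π) = 1.293e+04 Hz.

(a) f₀ = 193.8 Hz  (b) Q = 0.01499  (c) BW = 1.293e+04 Hz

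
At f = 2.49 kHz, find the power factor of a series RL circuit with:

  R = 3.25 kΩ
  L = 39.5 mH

Step 1 — Angular frequency: ω = 2π·f = 2π·2490 = 1.565e+04 rad/s.
Step 2 — Component impedances:
  R: Z = R = 3250 Ω
  L: Z = jωL = j·1.565e+04·0.0395 = 0 + j618 Ω
Step 3 — Series combination: Z_total = R + L = 3250 + j618 Ω = 3308∠10.8° Ω.
Step 4 — Power factor: PF = cos(φ) = Re(Z)/|Z| = 3250/3308.2 = 0.9824.
Step 5 — Type: Im(Z) = 618 ⇒ lagging (phase φ = 10.8°).

PF = 0.9824 (lagging, φ = 10.8°)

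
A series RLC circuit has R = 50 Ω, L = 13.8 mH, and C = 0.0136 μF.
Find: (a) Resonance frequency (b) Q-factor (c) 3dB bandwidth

Step 1 — Resonance: ω₀ = 1/√(LC) = 1/√(0.0138·1.36e-08) = 7.299e+04 rad/s.
Step 2 — f₀ = ω₀/(2π) = 1.162e+04 Hz.
Step 3 — Series Q: Q = ω₀L/R = 7.299e+04·0.0138/50 = 20.15.
Step 4 — Bandwidth: Δω = ω₀/Q = 3623 rad/s; BW = Δω/(2π) = 576.6 Hz.

(a) f₀ = 1.162e+04 Hz  (b) Q = 20.15  (c) BW = 576.6 Hz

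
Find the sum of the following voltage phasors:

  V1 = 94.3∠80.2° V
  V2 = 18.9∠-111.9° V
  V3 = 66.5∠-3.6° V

Step 1 — Convert each phasor to rectangular form:
  V1 = 94.3·(cos(80.2°) + j·sin(80.2°)) = 16.05 + j92.92 V
  V2 = 18.9·(cos(-111.9°) + j·sin(-111.9°)) = -7.049 - j17.54 V
  V3 = 66.5·(cos(-3.6°) + j·sin(-3.6°)) = 66.37 - j4.176 V
Step 2 — Sum components: V_total = 75.37 + j71.21 V.
Step 3 — Convert to polar: |V_total| = 103.7 V, ∠V_total = 43.4°.

V_total = 103.7∠43.4° V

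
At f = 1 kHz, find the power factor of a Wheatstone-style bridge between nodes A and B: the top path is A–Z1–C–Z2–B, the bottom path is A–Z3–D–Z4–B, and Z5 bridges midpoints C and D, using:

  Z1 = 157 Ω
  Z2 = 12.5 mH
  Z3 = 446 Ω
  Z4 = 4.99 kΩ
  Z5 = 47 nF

Step 1 — Angular frequency: ω = 2π·f = 2π·1000 = 6283 rad/s.
Step 2 — Component impedances:
  Z1: Z = R = 157 Ω
  Z2: Z = jωL = j·6283·0.0125 = 0 + j78.54 Ω
  Z3: Z = R = 446 Ω
  Z4: Z = R = 4990 Ω
  Z5: Z = 1/(jωC) = -j/(ω·C) = 0 - j3386 Ω
Step 3 — Bridge requires nodal analysis (the Z5 bridge couples midpoints C and D, so the two paths cannot be reduced to a simple series/parallel combination). Setting node B to ground and injecting 1 A at node A, the 3-node admittance system at A, C, D solves to V_A = Z_AB = 152.1 + j68.66 Ω = 166.9∠24.3° Ω.
Step 4 — Power factor: PF = cos(φ) = Re(Z)/|Z| = 152.08/166.86 = 0.9114.
Step 5 — Type: Im(Z) = 68.66 ⇒ lagging (phase φ = 24.3°).

PF = 0.9114 (lagging, φ = 24.3°)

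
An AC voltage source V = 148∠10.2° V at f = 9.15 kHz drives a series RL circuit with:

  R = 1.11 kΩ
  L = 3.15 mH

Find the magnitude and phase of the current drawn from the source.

Step 1 — Angular frequency: ω = 2π·f = 2π·9150 = 5.749e+04 rad/s.
Step 2 — Component impedances:
  R: Z = R = 1110 Ω
  L: Z = jωL = j·5.749e+04·0.00315 = 0 + j181.1 Ω
Step 3 — Series combination: Z_total = R + L = 1110 + j181.1 Ω = 1125∠9.3° Ω.
Step 4 — Source phasor: V = 148∠10.2° V = 145.7 + j26.21 V.
Step 5 — Ohm's law: I = V / Z_total = (145.7 + j26.21) / (1110 + j181.1) = 0.1316 + j0.002145 A.
Step 6 — Convert to polar: |I| = 0.1316 A, ∠I = 0.9°.

I = 0.1316∠0.9° A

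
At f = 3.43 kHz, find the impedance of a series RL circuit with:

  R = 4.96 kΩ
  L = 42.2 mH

Step 1 — Angular frequency: ω = 2π·f = 2π·3430 = 2.155e+04 rad/s.
Step 2 — Component impedances:
  R: Z = R = 4960 Ω
  L: Z = jωL = j·2.155e+04·0.0422 = 0 + j909.5 Ω
Step 3 — Series combination: Z_total = R + L = 4960 + j909.5 Ω = 5043∠10.4° Ω.

Z = 4960 + j909.5 Ω = 5043∠10.4° Ω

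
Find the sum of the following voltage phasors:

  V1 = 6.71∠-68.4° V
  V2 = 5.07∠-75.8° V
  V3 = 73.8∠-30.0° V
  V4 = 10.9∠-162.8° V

Step 1 — Convert each phasor to rectangular form:
  V1 = 6.71·(cos(-68.4°) + j·sin(-68.4°)) = 2.47 - j6.239 V
  V2 = 5.07·(cos(-75.8°) + j·sin(-75.8°)) = 1.244 - j4.915 V
  V3 = 73.8·(cos(-30.0°) + j·sin(-30.0°)) = 63.91 - j36.9 V
  V4 = 10.9·(cos(-162.8°) + j·sin(-162.8°)) = -10.41 - j3.223 V
Step 2 — Sum components: V_total = 57.21 - j51.28 V.
Step 3 — Convert to polar: |V_total| = 76.83 V, ∠V_total = -41.9°.

V_total = 76.83∠-41.9° V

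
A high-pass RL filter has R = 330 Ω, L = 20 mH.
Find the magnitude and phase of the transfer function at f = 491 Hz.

Step 1 — Angular frequency: ω = 2π·491 = 3085 rad/s.
Step 2 — Transfer function: H(jω) = jωL/(R + jωL).
Step 3 — Numerator jωL = j·61.7; denominator R + jωL = 330 + j61.7.
Step 4 — H = 0.03378 + j0.1807.
Step 5 — Magnitude: |H| = 0.1838 (-14.7 dB); phase: φ = 79.4°.

|H| = 0.1838 (-14.7 dB), φ = 79.4°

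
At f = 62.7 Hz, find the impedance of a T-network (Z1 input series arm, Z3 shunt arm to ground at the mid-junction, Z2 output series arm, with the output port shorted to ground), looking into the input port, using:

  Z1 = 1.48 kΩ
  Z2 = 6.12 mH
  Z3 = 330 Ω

Step 1 — Angular frequency: ω = 2π·f = 2π·62.7 = 394 rad/s.
Step 2 — Component impedances:
  Z1: Z = R = 1480 Ω
  Z2: Z = jωL = j·394·0.00612 = 0 + j2.411 Ω
  Z3: Z = R = 330 Ω
Step 3 — With the output port shorted to ground, the output series arm Z2 runs from the junction to ground; the shunt arm Z3 also runs from the junction to ground. They appear in parallel: Z3 || Z2 = 0.01761 + j2.411 Ω.
Step 4 — Series with input arm Z1: Z_in = Z1 + (Z3 || Z2) = 1480 + j2.411 Ω = 1480∠0.1° Ω.

Z = 1480 + j2.411 Ω = 1480∠0.1° Ω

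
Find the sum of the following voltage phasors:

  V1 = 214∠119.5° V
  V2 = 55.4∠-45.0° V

Step 1 — Convert each phasor to rectangular form:
  V1 = 214·(cos(119.5°) + j·sin(119.5°)) = -105.4 + j186.3 V
  V2 = 55.4·(cos(-45.0°) + j·sin(-45.0°)) = 39.17 - j39.17 V
Step 2 — Sum components: V_total = -66.2 + j147.1 V.
Step 3 — Convert to polar: |V_total| = 161.3 V, ∠V_total = 114.2°.

V_total = 161.3∠114.2° V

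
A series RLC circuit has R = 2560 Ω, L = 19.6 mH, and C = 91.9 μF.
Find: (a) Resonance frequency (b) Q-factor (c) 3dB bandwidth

Step 1 — Resonance: ω₀ = 1/√(LC) = 1/√(0.0196·9.19e-05) = 745.1 rad/s.
Step 2 — f₀ = ω₀/(2π) = 118.6 Hz.
Step 3 — Series Q: Q = ω₀L/R = 745.1·0.0196/2560 = 0.005705.
Step 4 — Bandwidth: Δω = ω₀/Q = 1.306e+05 rad/s; BW = Δω/(2π) = 2.079e+04 Hz.

(a) f₀ = 118.6 Hz  (b) Q = 0.005705  (c) BW = 2.079e+04 Hz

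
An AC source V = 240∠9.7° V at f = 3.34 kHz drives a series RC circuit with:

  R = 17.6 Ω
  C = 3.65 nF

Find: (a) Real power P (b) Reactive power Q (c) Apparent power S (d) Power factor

Step 1 — Angular frequency: ω = 2π·f = 2π·3340 = 2.099e+04 rad/s.
Step 2 — Component impedances:
  R: Z = R = 17.6 Ω
  C: Z = 1/(jωC) = -j/(ω·C) = 0 - j1.306e+04 Ω
Step 3 — Series combination: Z_total = R + C = 17.6 - j1.306e+04 Ω = 1.306e+04∠-89.9° Ω.
Step 4 — Source phasor: V = 240∠9.7° V = 236.6 + j40.44 V.
Step 5 — Current: I = V / Z = -0.003073 + j0.01812 A = 0.01838∠99.6° A.
Step 6 — Complex power: S = V·I* = 0.005948 - j4.412 VA.
Step 7 — Real power: P = Re(S) = 0.005948 W.
Step 8 — Reactive power: Q = Im(S) = -4.412 VAR.
Step 9 — Apparent power: |S| = 4.412 VA.
Step 10 — Power factor: PF = P/|S| = 0.001348 (leading).

(a) P = 0.005948 W  (b) Q = -4.412 VAR  (c) S = 4.412 VA  (d) PF = 0.001348 (leading)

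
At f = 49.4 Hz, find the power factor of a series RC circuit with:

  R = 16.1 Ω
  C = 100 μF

Step 1 — Angular frequency: ω = 2π·f = 2π·49.4 = 310.4 rad/s.
Step 2 — Component impedances:
  R: Z = R = 16.1 Ω
  C: Z = 1/(jωC) = -j/(ω·C) = 0 - j32.22 Ω
Step 3 — Series combination: Z_total = R + C = 16.1 - j32.22 Ω = 36.02∠-63.4° Ω.
Step 4 — Power factor: PF = cos(φ) = Re(Z)/|Z| = 16.1/36.02 = 0.447.
Step 5 — Type: Im(Z) = -32.22 ⇒ leading (phase φ = -63.4°).

PF = 0.447 (leading, φ = -63.4°)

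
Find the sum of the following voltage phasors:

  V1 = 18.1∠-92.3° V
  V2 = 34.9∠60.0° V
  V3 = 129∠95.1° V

Step 1 — Convert each phasor to rectangular form:
  V1 = 18.1·(cos(-92.3°) + j·sin(-92.3°)) = -0.7264 - j18.09 V
  V2 = 34.9·(cos(60.0°) + j·sin(60.0°)) = 17.45 + j30.22 V
  V3 = 129·(cos(95.1°) + j·sin(95.1°)) = -11.47 + j128.5 V
Step 2 — Sum components: V_total = 5.256 + j140.6 V.
Step 3 — Convert to polar: |V_total| = 140.7 V, ∠V_total = 87.9°.

V_total = 140.7∠87.9° V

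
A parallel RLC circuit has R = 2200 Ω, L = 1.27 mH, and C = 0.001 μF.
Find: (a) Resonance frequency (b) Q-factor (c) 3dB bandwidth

Step 1 — Resonance: ω₀ = 1/√(LC) = 1/√(0.00127·1e-09) = 8.874e+05 rad/s.
Step 2 — f₀ = ω₀/(2π) = 1.412e+05 Hz.
Step 3 — Parallel Q: Q = R/(ω₀L) = 2200/(8.874e+05·0.00127) = 1.952.
Step 4 — Bandwidth: Δω = ω₀/Q = 4.545e+05 rad/s; BW = Δω/(2π) = 7.234e+04 Hz.

(a) f₀ = 1.412e+05 Hz  (b) Q = 1.952  (c) BW = 7.234e+04 Hz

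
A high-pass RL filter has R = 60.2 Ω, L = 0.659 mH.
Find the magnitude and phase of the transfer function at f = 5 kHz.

Step 1 — Angular frequency: ω = 2π·5000 = 3.142e+04 rad/s.
Step 2 — Transfer function: H(jω) = jωL/(R + jωL).
Step 3 — Numerator jωL = j·20.7; denominator R + jωL = 60.2 + j20.7.
Step 4 — H = 0.1058 + j0.3075.
Step 5 — Magnitude: |H| = 0.3252 (-9.8 dB); phase: φ = 71.0°.

|H| = 0.3252 (-9.8 dB), φ = 71.0°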